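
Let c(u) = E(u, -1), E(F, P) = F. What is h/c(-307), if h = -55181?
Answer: 55181/307 ≈ 179.74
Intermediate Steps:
c(u) = u
h/c(-307) = -55181/(-307) = -55181*(-1/307) = 55181/307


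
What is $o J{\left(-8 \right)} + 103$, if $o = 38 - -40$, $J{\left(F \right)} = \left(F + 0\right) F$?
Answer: $5095$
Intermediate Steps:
$J{\left(F \right)} = F^{2}$ ($J{\left(F \right)} = F F = F^{2}$)
$o = 78$ ($o = 38 + 40 = 78$)
$o J{\left(-8 \right)} + 103 = 78 \left(-8\right)^{2} + 103 = 78 \cdot 64 + 103 = 4992 + 103 = 5095$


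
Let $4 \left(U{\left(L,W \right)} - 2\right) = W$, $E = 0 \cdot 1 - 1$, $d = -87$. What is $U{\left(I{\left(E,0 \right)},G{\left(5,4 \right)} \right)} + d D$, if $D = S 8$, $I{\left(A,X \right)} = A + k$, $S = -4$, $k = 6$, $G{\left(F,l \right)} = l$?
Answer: $2787$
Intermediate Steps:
$E = -1$ ($E = 0 - 1 = -1$)
$I{\left(A,X \right)} = 6 + A$ ($I{\left(A,X \right)} = A + 6 = 6 + A$)
$D = -32$ ($D = \left(-4\right) 8 = -32$)
$U{\left(L,W \right)} = 2 + \frac{W}{4}$
$U{\left(I{\left(E,0 \right)},G{\left(5,4 \right)} \right)} + d D = \left(2 + \frac{1}{4} \cdot 4\right) - -2784 = \left(2 + 1\right) + 2784 = 3 + 2784 = 2787$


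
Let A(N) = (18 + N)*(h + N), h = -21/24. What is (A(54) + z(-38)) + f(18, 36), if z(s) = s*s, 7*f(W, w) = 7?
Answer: 5270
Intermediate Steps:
f(W, w) = 1 (f(W, w) = (1/7)*7 = 1)
z(s) = s**2
h = -7/8 (h = -21*1/24 = -7/8 ≈ -0.87500)
A(N) = (18 + N)*(-7/8 + N)
(A(54) + z(-38)) + f(18, 36) = ((-63/4 + 54**2 + (137/8)*54) + (-38)**2) + 1 = ((-63/4 + 2916 + 3699/4) + 1444) + 1 = (3825 + 1444) + 1 = 5269 + 1 = 5270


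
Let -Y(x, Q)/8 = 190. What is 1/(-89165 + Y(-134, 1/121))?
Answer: -1/90685 ≈ -1.1027e-5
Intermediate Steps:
Y(x, Q) = -1520 (Y(x, Q) = -8*190 = -1520)
1/(-89165 + Y(-134, 1/121)) = 1/(-89165 - 1520) = 1/(-90685) = -1/90685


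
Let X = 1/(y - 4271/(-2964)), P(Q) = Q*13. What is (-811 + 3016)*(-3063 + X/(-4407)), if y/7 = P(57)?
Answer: -11736784011178485/1737774907 ≈ -6.7539e+6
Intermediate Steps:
P(Q) = 13*Q
y = 5187 (y = 7*(13*57) = 7*741 = 5187)
X = 2964/15378539 (X = 1/(5187 - 4271/(-2964)) = 1/(5187 - 4271*(-1/2964)) = 1/(5187 + 4271/2964) = 1/(15378539/2964) = 2964/15378539 ≈ 0.00019274)
(-811 + 3016)*(-3063 + X/(-4407)) = (-811 + 3016)*(-3063 + (2964/15378539)/(-4407)) = 2205*(-3063 + (2964/15378539)*(-1/4407)) = 2205*(-3063 - 76/1737774907) = 2205*(-5322804540217/1737774907) = -11736784011178485/1737774907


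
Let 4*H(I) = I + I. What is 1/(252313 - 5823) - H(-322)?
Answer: 39684891/246490 ≈ 161.00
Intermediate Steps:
H(I) = I/2 (H(I) = (I + I)/4 = (2*I)/4 = I/2)
1/(252313 - 5823) - H(-322) = 1/(252313 - 5823) - (-322)/2 = 1/246490 - 1*(-161) = 1/246490 + 161 = 39684891/246490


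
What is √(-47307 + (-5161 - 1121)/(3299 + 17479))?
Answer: 2*I*√141831656511/3463 ≈ 217.5*I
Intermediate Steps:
√(-47307 + (-5161 - 1121)/(3299 + 17479)) = √(-47307 - 6282/20778) = √(-47307 - 6282*1/20778) = √(-47307 - 1047/3463) = √(-163825188/3463) = 2*I*√141831656511/3463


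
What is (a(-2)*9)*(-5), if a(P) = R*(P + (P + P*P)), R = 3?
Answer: 0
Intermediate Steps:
a(P) = 3*P**2 + 6*P (a(P) = 3*(P + (P + P*P)) = 3*(P + (P + P**2)) = 3*(P**2 + 2*P) = 3*P**2 + 6*P)
(a(-2)*9)*(-5) = ((3*(-2)*(2 - 2))*9)*(-5) = ((3*(-2)*0)*9)*(-5) = (0*9)*(-5) = 0*(-5) = 0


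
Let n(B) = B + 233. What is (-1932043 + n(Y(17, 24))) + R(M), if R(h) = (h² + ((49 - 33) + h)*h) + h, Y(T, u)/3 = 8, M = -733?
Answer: -869669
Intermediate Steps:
Y(T, u) = 24 (Y(T, u) = 3*8 = 24)
R(h) = h + h² + h*(16 + h) (R(h) = (h² + (16 + h)*h) + h = (h² + h*(16 + h)) + h = h + h² + h*(16 + h))
n(B) = 233 + B
(-1932043 + n(Y(17, 24))) + R(M) = (-1932043 + (233 + 24)) - 733*(17 + 2*(-733)) = (-1932043 + 257) - 733*(17 - 1466) = -1931786 - 733*(-1449) = -1931786 + 1062117 = -869669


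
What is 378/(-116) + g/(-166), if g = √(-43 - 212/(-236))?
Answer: -189/58 - 3*I*√4071/4897 ≈ -3.2586 - 0.039088*I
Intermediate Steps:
g = 6*I*√4071/59 (g = √(-43 - 212*(-1/236)) = √(-43 + 53/59) = √(-2484/59) = 6*I*√4071/59 ≈ 6.4886*I)
378/(-116) + g/(-166) = 378/(-116) + (6*I*√4071/59)/(-166) = 378*(-1/116) + (6*I*√4071/59)*(-1/166) = -189/58 - 3*I*√4071/4897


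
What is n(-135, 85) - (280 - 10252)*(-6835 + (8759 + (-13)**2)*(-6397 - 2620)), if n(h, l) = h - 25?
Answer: -802851813052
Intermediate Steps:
n(h, l) = -25 + h
n(-135, 85) - (280 - 10252)*(-6835 + (8759 + (-13)**2)*(-6397 - 2620)) = (-25 - 135) - (280 - 10252)*(-6835 + (8759 + (-13)**2)*(-6397 - 2620)) = -160 - (-9972)*(-6835 + (8759 + 169)*(-9017)) = -160 - (-9972)*(-6835 + 8928*(-9017)) = -160 - (-9972)*(-6835 - 80503776) = -160 - (-9972)*(-80510611) = -160 - 1*802851812892 = -160 - 802851812892 = -802851813052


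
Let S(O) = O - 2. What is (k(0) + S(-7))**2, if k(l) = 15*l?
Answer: 81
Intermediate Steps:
S(O) = -2 + O
(k(0) + S(-7))**2 = (15*0 + (-2 - 7))**2 = (0 - 9)**2 = (-9)**2 = 81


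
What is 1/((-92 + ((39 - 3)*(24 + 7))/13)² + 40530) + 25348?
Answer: 173785127729/6855970 ≈ 25348.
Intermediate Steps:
1/((-92 + ((39 - 3)*(24 + 7))/13)² + 40530) + 25348 = 1/((-92 + (36*31)*(1/13))² + 40530) + 25348 = 1/((-92 + 1116*(1/13))² + 40530) + 25348 = 1/((-92 + 1116/13)² + 40530) + 25348 = 1/((-80/13)² + 40530) + 25348 = 1/(6400/169 + 40530) + 25348 = 1/(6855970/169) + 25348 = 169/6855970 + 25348 = 173785127729/6855970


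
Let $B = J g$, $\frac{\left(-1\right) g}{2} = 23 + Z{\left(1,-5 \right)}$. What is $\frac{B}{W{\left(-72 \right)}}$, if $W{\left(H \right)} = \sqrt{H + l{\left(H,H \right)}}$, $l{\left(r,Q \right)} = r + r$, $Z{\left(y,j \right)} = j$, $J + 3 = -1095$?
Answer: $- 1098 i \sqrt{6} \approx - 2689.5 i$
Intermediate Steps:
$J = -1098$ ($J = -3 - 1095 = -1098$)
$l{\left(r,Q \right)} = 2 r$
$W{\left(H \right)} = \sqrt{3} \sqrt{H}$ ($W{\left(H \right)} = \sqrt{H + 2 H} = \sqrt{3 H} = \sqrt{3} \sqrt{H}$)
$g = -36$ ($g = - 2 \left(23 - 5\right) = \left(-2\right) 18 = -36$)
$B = 39528$ ($B = \left(-1098\right) \left(-36\right) = 39528$)
$\frac{B}{W{\left(-72 \right)}} = \frac{39528}{\sqrt{3} \sqrt{-72}} = \frac{39528}{\sqrt{3} \cdot 6 i \sqrt{2}} = \frac{39528}{6 i \sqrt{6}} = 39528 \left(- \frac{i \sqrt{6}}{36}\right) = - 1098 i \sqrt{6}$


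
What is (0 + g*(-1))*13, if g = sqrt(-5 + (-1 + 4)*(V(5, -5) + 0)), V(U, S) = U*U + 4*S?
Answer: -13*sqrt(10) ≈ -41.110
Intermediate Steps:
V(U, S) = U**2 + 4*S
g = sqrt(10) (g = sqrt(-5 + (-1 + 4)*((5**2 + 4*(-5)) + 0)) = sqrt(-5 + 3*((25 - 20) + 0)) = sqrt(-5 + 3*(5 + 0)) = sqrt(-5 + 3*5) = sqrt(-5 + 15) = sqrt(10) ≈ 3.1623)
(0 + g*(-1))*13 = (0 + sqrt(10)*(-1))*13 = (0 - sqrt(10))*13 = -sqrt(10)*13 = -13*sqrt(10)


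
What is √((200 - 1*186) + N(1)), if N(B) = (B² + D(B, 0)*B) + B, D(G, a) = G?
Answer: √17 ≈ 4.1231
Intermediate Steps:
N(B) = B + 2*B² (N(B) = (B² + B*B) + B = (B² + B²) + B = 2*B² + B = B + 2*B²)
√((200 - 1*186) + N(1)) = √((200 - 1*186) + 1*(1 + 2*1)) = √((200 - 186) + 1*(1 + 2)) = √(14 + 1*3) = √(14 + 3) = √17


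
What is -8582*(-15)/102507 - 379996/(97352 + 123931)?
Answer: -3488829794/7561018827 ≈ -0.46142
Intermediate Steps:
-8582*(-15)/102507 - 379996/(97352 + 123931) = 128730*(1/102507) - 379996/221283 = 42910/34169 - 379996*1/221283 = 42910/34169 - 379996/221283 = -3488829794/7561018827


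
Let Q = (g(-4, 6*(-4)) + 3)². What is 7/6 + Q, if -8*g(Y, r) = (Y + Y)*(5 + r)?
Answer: 1543/6 ≈ 257.17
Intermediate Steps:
g(Y, r) = -Y*(5 + r)/4 (g(Y, r) = -(Y + Y)*(5 + r)/8 = -2*Y*(5 + r)/8 = -Y*(5 + r)/4)
Q = 256 (Q = (-¼*(-4)*(5 + 6*(-4)) + 3)² = (-¼*(-4)*(5 - 24) + 3)² = (-¼*(-4)*(-19) + 3)² = (-19 + 3)² = (-16)² = 256)
7/6 + Q = 7/6 + 256 = 1543/6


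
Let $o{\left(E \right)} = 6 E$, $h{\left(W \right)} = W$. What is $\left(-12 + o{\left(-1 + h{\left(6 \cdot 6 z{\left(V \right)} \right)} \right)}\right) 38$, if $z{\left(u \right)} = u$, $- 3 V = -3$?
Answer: $7524$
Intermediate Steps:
$V = 1$ ($V = \left(- \frac{1}{3}\right) \left(-3\right) = 1$)
$\left(-12 + o{\left(-1 + h{\left(6 \cdot 6 z{\left(V \right)} \right)} \right)}\right) 38 = \left(-12 + 6 \left(-1 + 6 \cdot 6 \cdot 1\right)\right) 38 = \left(-12 + 6 \left(-1 + 36 \cdot 1\right)\right) 38 = \left(-12 + 6 \left(-1 + 36\right)\right) 38 = \left(-12 + 6 \cdot 35\right) 38 = \left(-12 + 210\right) 38 = 198 \cdot 38 = 7524$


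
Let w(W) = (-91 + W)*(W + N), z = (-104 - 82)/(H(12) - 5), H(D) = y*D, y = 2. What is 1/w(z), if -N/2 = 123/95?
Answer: 361/450408 ≈ 0.00080150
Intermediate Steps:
H(D) = 2*D
N = -246/95 ≈ -2.5895
z = -186/19 (z = (-104 - 82)/(2*12 - 5) = -186/(24 - 5) = -186/19 ≈ -9.7895)
w(W) = (-91 + W)*(-246/95 + W) (w(W) = (-91 + W)*(W - 246/95) = (-91 + W)*(-246/95 + W))
1/w(z) = 1/(22386/95 + (-186/19)² - 8891/95*(-186/19)) = 1/(22386/95 + 34596/361 + 1653726/1805) = 1/(450408/361) = 361/450408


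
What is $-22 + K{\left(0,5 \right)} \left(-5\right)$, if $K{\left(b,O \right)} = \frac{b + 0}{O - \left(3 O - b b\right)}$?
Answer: $-22$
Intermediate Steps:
$K{\left(b,O \right)} = \frac{b}{b^{2} - 2 O}$ ($K{\left(b,O \right)} = \frac{b}{O - \left(- b^{2} + 3 O\right)} = \frac{b}{b^{2} - 2 O}$)
$-22 + K{\left(0,5 \right)} \left(-5\right) = -22 + \frac{0}{0^{2} - 10} \left(-5\right) = -22 + \frac{0}{0 - 10} \left(-5\right) = -22 + \frac{0}{-10} \left(-5\right) = -22 + 0 \left(- \frac{1}{10}\right) \left(-5\right) = -22 + 0 \left(-5\right) = -22 + 0 = -22$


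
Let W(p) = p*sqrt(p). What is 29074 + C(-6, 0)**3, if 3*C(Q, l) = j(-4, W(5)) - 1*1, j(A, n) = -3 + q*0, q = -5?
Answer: 784934/27 ≈ 29072.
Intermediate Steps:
W(p) = p**(3/2)
j(A, n) = -3 (j(A, n) = -3 - 5*0 = -3 + 0 = -3)
C(Q, l) = -4/3 (C(Q, l) = (-3 - 1*1)/3 = (-3 - 1)/3 = (1/3)*(-4) = -4/3)
29074 + C(-6, 0)**3 = 29074 + (-4/3)**3 = 29074 - 64/27 = 784934/27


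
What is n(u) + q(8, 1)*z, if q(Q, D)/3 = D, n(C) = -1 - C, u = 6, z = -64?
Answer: -199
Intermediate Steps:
q(Q, D) = 3*D
n(u) + q(8, 1)*z = (-1 - 1*6) + (3*1)*(-64) = (-1 - 6) + 3*(-64) = -7 - 192 = -199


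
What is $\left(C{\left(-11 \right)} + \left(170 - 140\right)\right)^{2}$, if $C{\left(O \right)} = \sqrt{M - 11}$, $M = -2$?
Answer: $\left(30 + i \sqrt{13}\right)^{2} \approx 887.0 + 216.33 i$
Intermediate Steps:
$C{\left(O \right)} = i \sqrt{13}$ ($C{\left(O \right)} = \sqrt{-2 - 11} = \sqrt{-13} = i \sqrt{13}$)
$\left(C{\left(-11 \right)} + \left(170 - 140\right)\right)^{2} = \left(i \sqrt{13} + \left(170 - 140\right)\right)^{2} = \left(i \sqrt{13} + 30\right)^{2} = \left(30 + i \sqrt{13}\right)^{2}$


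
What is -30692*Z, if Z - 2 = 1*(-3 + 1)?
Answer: 0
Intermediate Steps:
Z = 0 (Z = 2 + 1*(-3 + 1) = 2 + 1*(-2) = 2 - 2 = 0)
-30692*Z = -30692*0 = 0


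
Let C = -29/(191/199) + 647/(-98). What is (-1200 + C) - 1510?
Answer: -51414915/18718 ≈ -2746.8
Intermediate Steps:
C = -689135/18718 (C = -29/(191*(1/199)) + 647*(-1/98) = -29/191/199 - 647/98 = -29*199/191 - 647/98 = -5771/191 - 647/98 = -689135/18718 ≈ -36.817)
(-1200 + C) - 1510 = (-1200 - 689135/18718) - 1510 = -23150735/18718 - 1510 = -51414915/18718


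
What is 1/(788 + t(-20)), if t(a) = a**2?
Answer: 1/1188 ≈ 0.00084175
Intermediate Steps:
1/(788 + t(-20)) = 1/(788 + (-20)**2) = 1/(788 + 400) = 1/1188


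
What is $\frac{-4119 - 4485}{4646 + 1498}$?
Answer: $- \frac{717}{512} \approx -1.4004$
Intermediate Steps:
$\frac{-4119 - 4485}{4646 + 1498} = - \frac{8604}{6144} = \left(-8604\right) \frac{1}{6144} = - \frac{717}{512}$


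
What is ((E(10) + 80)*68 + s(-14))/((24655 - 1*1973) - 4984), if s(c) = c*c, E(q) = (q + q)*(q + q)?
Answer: 16418/8849 ≈ 1.8554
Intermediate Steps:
E(q) = 4*q² (E(q) = (2*q)*(2*q) = 4*q²)
s(c) = c²
((E(10) + 80)*68 + s(-14))/((24655 - 1*1973) - 4984) = ((4*10² + 80)*68 + (-14)²)/((24655 - 1*1973) - 4984) = ((4*100 + 80)*68 + 196)/((24655 - 1973) - 4984) = ((400 + 80)*68 + 196)/(22682 - 4984) = (480*68 + 196)/17698 = (32640 + 196)*(1/17698) = 32836*(1/17698) = 16418/8849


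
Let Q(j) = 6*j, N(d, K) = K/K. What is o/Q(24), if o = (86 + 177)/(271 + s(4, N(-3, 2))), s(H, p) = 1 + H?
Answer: 263/39744 ≈ 0.0066174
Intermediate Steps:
N(d, K) = 1
o = 263/276 (o = (86 + 177)/(271 + (1 + 4)) = 263/(271 + 5) = 263/276 ≈ 0.95290)
o/Q(24) = 263/(276*((6*24))) = (263/276)/144 = (263/276)*(1/144) = 263/39744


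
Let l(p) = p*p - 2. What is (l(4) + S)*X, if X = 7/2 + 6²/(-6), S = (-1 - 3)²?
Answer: -75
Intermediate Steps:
S = 16 (S = (-4)² = 16)
X = -5/2 (X = 7*(½) + 36*(-⅙) = 7/2 - 6 = -5/2 ≈ -2.5000)
l(p) = -2 + p² (l(p) = p² - 2 = -2 + p²)
(l(4) + S)*X = ((-2 + 4²) + 16)*(-5/2) = ((-2 + 16) + 16)*(-5/2) = (14 + 16)*(-5/2) = 30*(-5/2) = -75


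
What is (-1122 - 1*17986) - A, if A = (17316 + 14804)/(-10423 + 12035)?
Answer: -7708554/403 ≈ -19128.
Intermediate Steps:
A = 8030/403 (A = 32120/1612 = 32120*(1/1612) = 8030/403 ≈ 19.926)
(-1122 - 1*17986) - A = (-1122 - 1*17986) - 1*8030/403 = (-1122 - 17986) - 8030/403 = -19108 - 8030/403 = -7708554/403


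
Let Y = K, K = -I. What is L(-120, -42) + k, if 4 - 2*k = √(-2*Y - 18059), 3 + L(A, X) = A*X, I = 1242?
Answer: 5039 - 5*I*√623/2 ≈ 5039.0 - 62.4*I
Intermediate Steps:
K = -1242 (K = -1*1242 = -1242)
L(A, X) = -3 + A*X
Y = -1242
k = 2 - 5*I*√623/2 (k = 2 - √(-2*(-1242) - 18059)/2 = 2 - √(2484 - 18059)/2 = 2 - 5*I*√623/2 ≈ 2.0 - 62.4*I)
L(-120, -42) + k = (-3 - 120*(-42)) + (2 - 5*I*√623/2) = (-3 + 5040) + (2 - 5*I*√623/2) = 5037 + (2 - 5*I*√623/2) = 5039 - 5*I*√623/2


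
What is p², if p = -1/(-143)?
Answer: 1/20449 ≈ 4.8902e-5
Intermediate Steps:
p = 1/143 (p = -1*(-1/143) = 1/143 ≈ 0.0069930)
p² = (1/143)² = 1/20449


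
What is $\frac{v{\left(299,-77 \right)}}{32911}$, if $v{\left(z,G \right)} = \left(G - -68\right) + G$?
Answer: $- \frac{86}{32911} \approx -0.0026131$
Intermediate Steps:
$v{\left(z,G \right)} = 68 + 2 G$ ($v{\left(z,G \right)} = \left(G + 68\right) + G = \left(68 + G\right) + G = 68 + 2 G$)
$\frac{v{\left(299,-77 \right)}}{32911} = \frac{68 + 2 \left(-77\right)}{32911} = \left(68 - 154\right) \frac{1}{32911} = \left(-86\right) \frac{1}{32911} = - \frac{86}{32911}$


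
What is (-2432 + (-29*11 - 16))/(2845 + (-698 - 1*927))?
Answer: -2767/1220 ≈ -2.2680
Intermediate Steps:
(-2432 + (-29*11 - 16))/(2845 + (-698 - 1*927)) = (-2432 + (-319 - 16))/(2845 + (-698 - 927)) = (-2432 - 335)/(2845 - 1625) = -2767/1220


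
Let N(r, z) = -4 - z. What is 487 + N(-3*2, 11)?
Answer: 472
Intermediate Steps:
487 + N(-3*2, 11) = 487 + (-4 - 1*11) = 487 + (-4 - 11) = 487 - 15 = 472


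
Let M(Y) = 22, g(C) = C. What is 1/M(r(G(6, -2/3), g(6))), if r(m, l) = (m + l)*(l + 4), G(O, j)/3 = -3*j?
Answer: 1/22 ≈ 0.045455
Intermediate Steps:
G(O, j) = -9*j (G(O, j) = 3*(-3*j) = -9*j)
r(m, l) = (4 + l)*(l + m) (r(m, l) = (l + m)*(4 + l) = (4 + l)*(l + m))
1/M(r(G(6, -2/3), g(6))) = 1/22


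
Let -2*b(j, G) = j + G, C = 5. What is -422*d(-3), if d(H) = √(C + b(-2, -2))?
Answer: -422*√7 ≈ -1116.5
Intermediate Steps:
b(j, G) = -G/2 - j/2 (b(j, G) = -(j + G)/2 = -(G + j)/2 = -G/2 - j/2)
d(H) = √7 (d(H) = √(5 + (-½*(-2) - ½*(-2))) = √(5 + (1 + 1)) = √(5 + 2) = √7)
-422*d(-3) = -422*√7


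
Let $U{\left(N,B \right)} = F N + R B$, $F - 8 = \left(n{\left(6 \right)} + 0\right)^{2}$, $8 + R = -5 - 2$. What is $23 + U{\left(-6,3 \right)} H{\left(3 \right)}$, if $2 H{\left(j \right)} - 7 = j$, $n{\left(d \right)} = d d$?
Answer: $-39322$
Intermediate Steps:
$n{\left(d \right)} = d^{2}$
$R = -15$ ($R = -8 - 7 = -15$)
$F = 1304$ ($F = 8 + \left(6^{2} + 0\right)^{2} = 8 + \left(36 + 0\right)^{2} = 8 + 36^{2} = 8 + 1296 = 1304$)
$H{\left(j \right)} = \frac{7}{2} + \frac{j}{2}$
$U{\left(N,B \right)} = - 15 B + 1304 N$ ($U{\left(N,B \right)} = 1304 N - 15 B = - 15 B + 1304 N$)
$23 + U{\left(-6,3 \right)} H{\left(3 \right)} = 23 + \left(\left(-15\right) 3 + 1304 \left(-6\right)\right) \left(\frac{7}{2} + \frac{1}{2} \cdot 3\right) = 23 + \left(-45 - 7824\right) \left(\frac{7}{2} + \frac{3}{2}\right) = 23 - 39345 = -39322$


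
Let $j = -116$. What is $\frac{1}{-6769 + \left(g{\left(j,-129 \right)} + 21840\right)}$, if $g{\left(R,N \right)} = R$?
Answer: $\frac{1}{14955} \approx 6.6867 \cdot 10^{-5}$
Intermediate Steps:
$\frac{1}{-6769 + \left(g{\left(j,-129 \right)} + 21840\right)} = \frac{1}{-6769 + \left(-116 + 21840\right)} = \frac{1}{-6769 + 21724} = \frac{1}{14955}$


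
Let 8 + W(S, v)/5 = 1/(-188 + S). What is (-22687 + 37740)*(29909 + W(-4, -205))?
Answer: 86326591679/192 ≈ 4.4962e+8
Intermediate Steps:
W(S, v) = -40 + 5/(-188 + S)
(-22687 + 37740)*(29909 + W(-4, -205)) = (-22687 + 37740)*(29909 + 5*(1505 - 8*(-4))/(-188 - 4)) = 15053*(29909 + 5*(1505 + 32)/(-192)) = 15053*(29909 + 5*(-1/192)*1537) = 15053*(29909 - 7685/192) = 15053*(5734843/192) = 86326591679/192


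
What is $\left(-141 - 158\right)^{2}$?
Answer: $89401$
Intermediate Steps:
$\left(-141 - 158\right)^{2} = \left(-299\right)^{2} = 89401$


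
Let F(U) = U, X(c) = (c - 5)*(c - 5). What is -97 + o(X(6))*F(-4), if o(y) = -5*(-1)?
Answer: -117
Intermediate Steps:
X(c) = (-5 + c)**2 (X(c) = (-5 + c)*(-5 + c) = (-5 + c)**2)
o(y) = 5
-97 + o(X(6))*F(-4) = -97 + 5*(-4) = -97 - 20 = -117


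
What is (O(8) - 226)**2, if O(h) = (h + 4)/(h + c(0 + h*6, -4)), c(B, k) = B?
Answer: 9991921/196 ≈ 50979.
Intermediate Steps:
O(h) = (4 + h)/(7*h) (O(h) = (h + 4)/(h + (0 + h*6)) = (4 + h)/(h + (0 + 6*h)) = (4 + h)/(h + 6*h) = (4 + h)/((7*h)) = (4 + h)*(1/(7*h)) = (4 + h)/(7*h))
(O(8) - 226)**2 = ((1/7)*(4 + 8)/8 - 226)**2 = ((1/7)*(1/8)*12 - 226)**2 = (3/14 - 226)**2 = (-3161/14)**2 = 9991921/196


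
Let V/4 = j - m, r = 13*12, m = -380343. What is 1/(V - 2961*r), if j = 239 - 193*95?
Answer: 1/987072 ≈ 1.0131e-6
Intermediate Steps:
r = 156
j = -18096 (j = 239 - 18335 = -18096)
V = 1448988 (V = 4*(-18096 - 1*(-380343)) = 4*(-18096 + 380343) = 4*362247 = 1448988)
1/(V - 2961*r) = 1/(1448988 - 2961*156) = 1/(1448988 - 461916) = 1/987072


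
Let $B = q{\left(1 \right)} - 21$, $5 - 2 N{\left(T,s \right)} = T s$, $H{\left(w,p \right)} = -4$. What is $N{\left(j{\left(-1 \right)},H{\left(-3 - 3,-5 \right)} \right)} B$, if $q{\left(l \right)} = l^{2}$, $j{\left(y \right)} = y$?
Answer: $-10$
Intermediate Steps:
$N{\left(T,s \right)} = \frac{5}{2} - \frac{T s}{2}$
$B = -20$ ($B = 1^{2} - 21 = 1 - 21 = -20$)
$N{\left(j{\left(-1 \right)},H{\left(-3 - 3,-5 \right)} \right)} B = \left(\frac{5}{2} - \left(- \frac{1}{2}\right) \left(-4\right)\right) \left(-20\right) = \left(\frac{5}{2} - 2\right) \left(-20\right) = \frac{1}{2} \left(-20\right) = -10$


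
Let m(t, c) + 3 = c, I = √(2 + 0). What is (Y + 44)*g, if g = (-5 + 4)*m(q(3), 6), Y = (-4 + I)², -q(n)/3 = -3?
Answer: -186 + 24*√2 ≈ -152.06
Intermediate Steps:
q(n) = 9 (q(n) = -3*(-3) = 9)
I = √2 ≈ 1.4142
m(t, c) = -3 + c
Y = (-4 + √2)² ≈ 6.6863
g = -3 (g = (-5 + 4)*(-3 + 6) = -1*3 = -3)
(Y + 44)*g = ((4 - √2)² + 44)*(-3) = (44 + (4 - √2)²)*(-3) = -132 - 3*(4 - √2)²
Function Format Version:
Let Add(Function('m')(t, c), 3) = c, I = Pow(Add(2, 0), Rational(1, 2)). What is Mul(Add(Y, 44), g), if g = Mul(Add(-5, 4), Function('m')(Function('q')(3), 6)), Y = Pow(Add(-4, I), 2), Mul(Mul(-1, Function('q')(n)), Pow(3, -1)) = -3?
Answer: Add(-186, Mul(24, Pow(2, Rational(1, 2)))) ≈ -152.06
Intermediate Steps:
Function('q')(n) = 9 (Function('q')(n) = Mul(-3, -3) = 9)
I = Pow(2, Rational(1, 2)) ≈ 1.4142
Function('m')(t, c) = Add(-3, c)
Y = Pow(Add(-4, Pow(2, Rational(1, 2))), 2) ≈ 6.6863
g = -3 (g = Mul(Add(-5, 4), Add(-3, 6)) = Mul(-1, 3) = -3)
Mul(Add(Y, 44), g) = Mul(Add(Pow(Add(4, Mul(-1, Pow(2, Rational(1, 2)))), 2), 44), -3) = Mul(Add(44, Pow(Add(4, Mul(-1, Pow(2, Rational(1, 2)))), 2)), -3) = Add(-132, Mul(-3, Pow(Add(4, Mul(-1, Pow(2, Rational(1, 2)))), 2)))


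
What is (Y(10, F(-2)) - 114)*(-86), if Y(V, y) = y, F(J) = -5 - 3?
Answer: 10492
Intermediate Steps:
F(J) = -8
(Y(10, F(-2)) - 114)*(-86) = (-8 - 114)*(-86) = -122*(-86) = 10492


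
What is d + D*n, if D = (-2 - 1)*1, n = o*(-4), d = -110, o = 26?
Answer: 202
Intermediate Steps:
n = -104 (n = 26*(-4) = -104)
D = -3 (D = -3*1 = -3)
d + D*n = -110 - 3*(-104) = -110 + 312 = 202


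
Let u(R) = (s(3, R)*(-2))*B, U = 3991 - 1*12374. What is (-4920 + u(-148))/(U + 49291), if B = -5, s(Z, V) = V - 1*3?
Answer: -3215/20454 ≈ -0.15718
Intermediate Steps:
s(Z, V) = -3 + V (s(Z, V) = V - 3 = -3 + V)
U = -8383 (U = 3991 - 12374 = -8383)
u(R) = -30 + 10*R (u(R) = ((-3 + R)*(-2))*(-5) = (6 - 2*R)*(-5) = -30 + 10*R)
(-4920 + u(-148))/(U + 49291) = (-4920 + (-30 + 10*(-148)))/(-8383 + 49291) = (-4920 + (-30 - 1480))/40908 = (-4920 - 1510)*(1/40908) = -6430*1/40908 = -3215/20454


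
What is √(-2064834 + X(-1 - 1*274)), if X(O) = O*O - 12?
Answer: I*√1989221 ≈ 1410.4*I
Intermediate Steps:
X(O) = -12 + O² (X(O) = O² - 12 = -12 + O²)
√(-2064834 + X(-1 - 1*274)) = √(-2064834 + (-12 + (-1 - 1*274)²)) = √(-2064834 + (-12 + (-1 - 274)²)) = √(-2064834 + (-12 + (-275)²)) = √(-2064834 + (-12 + 75625)) = √(-2064834 + 75613) = √(-1989221) = I*√1989221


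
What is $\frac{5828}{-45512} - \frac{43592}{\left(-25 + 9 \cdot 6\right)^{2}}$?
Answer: $- \frac{497215113}{9568898} \approx -51.962$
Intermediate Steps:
$\frac{5828}{-45512} - \frac{43592}{\left(-25 + 9 \cdot 6\right)^{2}} = 5828 \left(- \frac{1}{45512}\right) - \frac{43592}{\left(-25 + 54\right)^{2}} = - \frac{1457}{11378} - \frac{43592}{29^{2}} = - \frac{1457}{11378} - \frac{43592}{841} = - \frac{497215113}{9568898}$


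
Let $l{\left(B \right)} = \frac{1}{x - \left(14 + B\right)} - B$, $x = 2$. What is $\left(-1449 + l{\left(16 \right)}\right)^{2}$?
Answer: $\frac{1682722441}{784} \approx 2.1463 \cdot 10^{6}$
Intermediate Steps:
$l{\left(B \right)} = \frac{1}{-12 - B} - B$ ($l{\left(B \right)} = \frac{1}{2 - \left(14 + B\right)} - B = \frac{1}{-12 - B} - B$)
$\left(-1449 + l{\left(16 \right)}\right)^{2} = \left(-1449 + \frac{-1 - 16^{2} - 192}{12 + 16}\right)^{2} = \left(-1449 + \frac{-1 - 256 - 192}{28}\right)^{2} = \left(-1449 + \frac{1}{28} \left(-449\right)\right)^{2} = \left(-1449 - \frac{449}{28}\right)^{2} = \left(- \frac{41021}{28}\right)^{2} = \frac{1682722441}{784}$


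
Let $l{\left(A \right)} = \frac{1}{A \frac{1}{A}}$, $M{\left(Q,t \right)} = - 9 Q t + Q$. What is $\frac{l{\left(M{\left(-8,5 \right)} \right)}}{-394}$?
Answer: $- \frac{1}{394} \approx -0.0025381$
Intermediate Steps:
$M{\left(Q,t \right)} = Q - 9 Q t$ ($M{\left(Q,t \right)} = - 9 Q t + Q = Q - 9 Q t$)
$l{\left(A \right)} = 1$ ($l{\left(A \right)} = 1^{-1} = 1$)
$\frac{l{\left(M{\left(-8,5 \right)} \right)}}{-394} = 1 \frac{1}{-394} = 1 \left(- \frac{1}{394}\right) = - \frac{1}{394}$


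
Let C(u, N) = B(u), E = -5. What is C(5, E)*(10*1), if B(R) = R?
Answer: 50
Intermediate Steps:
C(u, N) = u
C(5, E)*(10*1) = 5*(10*1) = 5*10 = 50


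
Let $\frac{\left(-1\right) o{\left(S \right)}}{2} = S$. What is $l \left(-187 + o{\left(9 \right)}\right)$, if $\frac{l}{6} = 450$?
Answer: $-553500$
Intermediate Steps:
$l = 2700$ ($l = 6 \cdot 450 = 2700$)
$o{\left(S \right)} = - 2 S$
$l \left(-187 + o{\left(9 \right)}\right) = 2700 \left(-187 - 18\right) = 2700 \left(-205\right) = -553500$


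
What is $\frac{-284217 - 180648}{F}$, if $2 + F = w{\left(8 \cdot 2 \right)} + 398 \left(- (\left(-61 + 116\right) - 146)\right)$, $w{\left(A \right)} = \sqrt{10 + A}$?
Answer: $- \frac{1683555084}{131159863} + \frac{92973 \sqrt{26}}{262319726} \approx -12.834$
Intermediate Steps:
$F = 36216 + \sqrt{26}$ ($F = -2 + \left(\sqrt{10 + 8 \cdot 2} + 398 \left(- (\left(-61 + 116\right) - 146)\right)\right) = -2 + \left(\sqrt{10 + 16} + 398 \left(- (55 - 146)\right)\right) = -2 + \left(\sqrt{26} + 398 \left(\left(-1\right) \left(-91\right)\right)\right) = -2 + \left(\sqrt{26} + 398 \cdot 91\right) = -2 + \left(\sqrt{26} + 36218\right) = -2 + \left(36218 + \sqrt{26}\right) = 36216 + \sqrt{26} \approx 36221.0$)
$\frac{-284217 - 180648}{F} = \frac{-284217 - 180648}{36216 + \sqrt{26}} = - \frac{464865}{36216 + \sqrt{26}}$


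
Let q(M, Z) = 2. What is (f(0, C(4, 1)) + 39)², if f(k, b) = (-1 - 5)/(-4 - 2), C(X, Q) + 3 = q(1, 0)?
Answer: 1600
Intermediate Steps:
C(X, Q) = -1 (C(X, Q) = -3 + 2 = -1)
f(k, b) = 1 (f(k, b) = -6/(-6) = -6*(-⅙) = 1)
(f(0, C(4, 1)) + 39)² = (1 + 39)² = 40² = 1600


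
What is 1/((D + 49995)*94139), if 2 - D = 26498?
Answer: 1/2212172361 ≈ 4.5204e-10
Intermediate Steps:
D = -26496 (D = 2 - 1*26498 = 2 - 26498 = -26496)
1/((D + 49995)*94139) = 1/((-26496 + 49995)*94139) = (1/94139)/23499 = (1/23499)*(1/94139) = 1/2212172361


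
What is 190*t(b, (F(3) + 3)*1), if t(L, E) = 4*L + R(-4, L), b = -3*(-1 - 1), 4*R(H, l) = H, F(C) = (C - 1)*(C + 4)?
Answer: 4370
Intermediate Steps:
F(C) = (-1 + C)*(4 + C)
R(H, l) = H/4
b = 6 (b = -3*(-2) = 6)
t(L, E) = -1 + 4*L (t(L, E) = 4*L + (1/4)*(-4) = 4*L - 1 = -1 + 4*L)
190*t(b, (F(3) + 3)*1) = 190*(-1 + 4*6) = 190*(-1 + 24) = 190*23 = 4370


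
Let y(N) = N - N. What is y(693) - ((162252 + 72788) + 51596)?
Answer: -286636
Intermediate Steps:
y(N) = 0
y(693) - ((162252 + 72788) + 51596) = 0 - ((162252 + 72788) + 51596) = 0 - (235040 + 51596) = 0 - 1*286636 = 0 - 286636 = -286636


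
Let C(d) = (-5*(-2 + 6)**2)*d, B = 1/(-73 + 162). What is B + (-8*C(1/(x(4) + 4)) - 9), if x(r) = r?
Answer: 6320/89 ≈ 71.011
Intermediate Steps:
B = 1/89 ≈ 0.011236
C(d) = -80*d (C(d) = (-5*4**2)*d = (-5*16)*d = -80*d)
B + (-8*C(1/(x(4) + 4)) - 9) = 1/89 + (-(-640)/(4 + 4) - 9) = 1/89 + (-(-640)/8 - 9) = 1/89 + (-8*(-10) - 9) = 1/89 + (80 - 9) = 1/89 + 71 = 6320/89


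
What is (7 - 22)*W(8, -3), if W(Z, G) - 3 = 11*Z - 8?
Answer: -1245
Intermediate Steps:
W(Z, G) = -5 + 11*Z (W(Z, G) = 3 + (11*Z - 8) = 3 + (-8 + 11*Z) = -5 + 11*Z)
(7 - 22)*W(8, -3) = (7 - 22)*(-5 + 11*8) = -15*(-5 + 88) = -15*83 = -1245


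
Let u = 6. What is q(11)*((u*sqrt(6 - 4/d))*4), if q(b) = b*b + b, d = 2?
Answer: 6336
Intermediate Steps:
q(b) = b + b**2 (q(b) = b**2 + b = b + b**2)
q(11)*((u*sqrt(6 - 4/d))*4) = (11*(1 + 11))*((6*sqrt(6 - 4/2))*4) = (11*12)*((6*sqrt(6 - 4*1/2))*4) = 132*((6*sqrt(6 - 2))*4) = 132*((6*sqrt(4))*4) = 132*((6*2)*4) = 132*(12*4) = 132*48 = 6336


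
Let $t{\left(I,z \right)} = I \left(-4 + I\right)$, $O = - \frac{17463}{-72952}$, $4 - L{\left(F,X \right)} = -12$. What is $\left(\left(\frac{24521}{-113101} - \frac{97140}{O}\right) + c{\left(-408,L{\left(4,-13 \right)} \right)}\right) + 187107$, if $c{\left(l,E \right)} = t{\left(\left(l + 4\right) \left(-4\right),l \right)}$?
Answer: $\frac{1571043154784678}{658360921} \approx 2.3863 \cdot 10^{6}$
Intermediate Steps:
$L{\left(F,X \right)} = 16$ ($L{\left(F,X \right)} = 4 - -12 = 4 + 12 = 16$)
$O = \frac{17463}{72952}$ ($O = \left(-17463\right) \left(- \frac{1}{72952}\right) = \frac{17463}{72952} \approx 0.23938$)
$c{\left(l,E \right)} = \left(-20 - 4 l\right) \left(-16 - 4 l\right)$ ($c{\left(l,E \right)} = \left(l + 4\right) \left(-4\right) \left(-4 + \left(l + 4\right) \left(-4\right)\right) = \left(4 + l\right) \left(-4\right) \left(-4 + \left(4 + l\right) \left(-4\right)\right) = \left(-16 - 4 l\right) \left(-4 - \left(16 + 4 l\right)\right) = \left(-16 - 4 l\right) \left(-20 - 4 l\right) = \left(-20 - 4 l\right) \left(-16 - 4 l\right)$)
$\left(\left(\frac{24521}{-113101} - \frac{97140}{O}\right) + c{\left(-408,L{\left(4,-13 \right)} \right)}\right) + 187107 = \left(\left(\frac{24521}{-113101} - \frac{97140}{\frac{17463}{72952}}\right) + 16 \left(4 - 408\right) \left(5 - 408\right)\right) + 187107 = \left(\left(24521 \left(- \frac{1}{113101}\right) - \frac{2362185760}{5821}\right) + 16 \left(-404\right) \left(-403\right)\right) + 187107 = \left(\left(- \frac{24521}{113101} - \frac{2362185760}{5821}\right) + 2604992\right) + 187107 = \left(- \frac{267165714378501}{658360921} + 2604992\right) + 187107 = \frac{1447859217939131}{658360921} + 187107 = \frac{1571043154784678}{658360921}$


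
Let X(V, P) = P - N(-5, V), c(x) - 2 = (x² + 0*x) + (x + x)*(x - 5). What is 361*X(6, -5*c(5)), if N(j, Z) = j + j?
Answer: -45125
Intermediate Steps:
N(j, Z) = 2*j
c(x) = 2 + x² + 2*x*(-5 + x) (c(x) = 2 + ((x² + 0*x) + (x + x)*(x - 5)) = 2 + ((x² + 0) + (2*x)*(-5 + x)) = 2 + (x² + 2*x*(-5 + x)) = 2 + x² + 2*x*(-5 + x))
X(V, P) = 10 + P (X(V, P) = P - 2*(-5) = P - 1*(-10) = P + 10 = 10 + P)
361*X(6, -5*c(5)) = 361*(10 - 5*(2 - 10*5 + 3*5²)) = 361*(10 - 5*(2 - 50 + 3*25)) = 361*(10 - 5*(2 - 50 + 75)) = 361*(10 - 5*27) = 361*(10 - 135) = 361*(-125) = -45125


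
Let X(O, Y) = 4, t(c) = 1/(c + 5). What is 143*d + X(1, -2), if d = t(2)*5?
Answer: 743/7 ≈ 106.14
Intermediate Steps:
t(c) = 1/(5 + c)
d = 5/7 (d = 5/(5 + 2) = 5/7 ≈ 0.71429)
143*d + X(1, -2) = 143*(5/7) + 4 = 715/7 + 4 = 743/7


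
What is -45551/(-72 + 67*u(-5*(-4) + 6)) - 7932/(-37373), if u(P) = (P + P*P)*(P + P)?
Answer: 1608807559/8309363328 ≈ 0.19361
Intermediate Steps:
u(P) = 2*P*(P + P²) (u(P) = (P + P²)*(2*P) = 2*P*(P + P²))
-45551/(-72 + 67*u(-5*(-4) + 6)) - 7932/(-37373) = -45551/(-72 + 67*(2*(-5*(-4) + 6)²*(1 + (-5*(-4) + 6)))) - 7932/(-37373) = -45551/(-72 + 67*(2*(20 + 6)²*(1 + (20 + 6)))) - 7932*(-1/37373) = -45551/(-72 + 67*(2*26²*(1 + 26))) + 7932/37373 = -45551/(-72 + 67*(2*676*27)) + 7932/37373 = -45551/(-72 + 67*36504) + 7932/37373 = -45551/(-72 + 2445768) + 7932/37373 = -45551/2445696 + 7932/37373 = -45551*1/2445696 + 7932/37373 = -4141/222336 + 7932/37373 = 1608807559/8309363328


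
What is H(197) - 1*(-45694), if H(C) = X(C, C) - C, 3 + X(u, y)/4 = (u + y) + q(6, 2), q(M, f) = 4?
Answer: 47077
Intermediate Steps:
X(u, y) = 4 + 4*u + 4*y (X(u, y) = -12 + 4*((u + y) + 4) = -12 + 4*(4 + u + y) = -12 + (16 + 4*u + 4*y) = 4 + 4*u + 4*y)
H(C) = 4 + 7*C (H(C) = (4 + 4*C + 4*C) - C = (4 + 8*C) - C = 4 + 7*C)
H(197) - 1*(-45694) = (4 + 7*197) - 1*(-45694) = (4 + 1379) + 45694 = 1383 + 45694 = 47077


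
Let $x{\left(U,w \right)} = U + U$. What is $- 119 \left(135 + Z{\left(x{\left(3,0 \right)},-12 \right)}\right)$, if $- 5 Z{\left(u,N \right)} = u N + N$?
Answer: $- \frac{90321}{5} \approx -18064.0$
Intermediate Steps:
$x{\left(U,w \right)} = 2 U$
$Z{\left(u,N \right)} = - \frac{N}{5} - \frac{N u}{5}$ ($Z{\left(u,N \right)} = - \frac{u N + N}{5} = - \frac{N u + N}{5} = - \frac{N + N u}{5} = - \frac{N}{5} - \frac{N u}{5}$)
$- 119 \left(135 + Z{\left(x{\left(3,0 \right)},-12 \right)}\right) = - 119 \left(135 - - \frac{12 \left(1 + 2 \cdot 3\right)}{5}\right) = - 119 \left(135 - - \frac{12 \left(1 + 6\right)}{5}\right) = - 119 \left(135 - \left(- \frac{12}{5}\right) 7\right) = - 119 \left(135 + \frac{84}{5}\right) = \left(-119\right) \frac{759}{5} = - \frac{90321}{5}$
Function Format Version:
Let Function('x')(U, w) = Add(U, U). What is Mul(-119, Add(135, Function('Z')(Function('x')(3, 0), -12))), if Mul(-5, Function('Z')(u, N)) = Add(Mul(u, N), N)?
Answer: Rational(-90321, 5) ≈ -18064.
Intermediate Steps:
Function('x')(U, w) = Mul(2, U)
Function('Z')(u, N) = Add(Mul(Rational(-1, 5), N), Mul(Rational(-1, 5), N, u)) (Function('Z')(u, N) = Mul(Rational(-1, 5), Add(Mul(u, N), N)) = Mul(Rational(-1, 5), Add(Mul(N, u), N)) = Mul(Rational(-1, 5), Add(N, Mul(N, u))) = Add(Mul(Rational(-1, 5), N), Mul(Rational(-1, 5), N, u)))
Mul(-119, Add(135, Function('Z')(Function('x')(3, 0), -12))) = Mul(-119, Add(135, Mul(Rational(-1, 5), -12, Add(1, Mul(2, 3))))) = Mul(-119, Add(135, Mul(Rational(-1, 5), -12, Add(1, 6)))) = Mul(-119, Add(135, Mul(Rational(-1, 5), -12, 7))) = Mul(-119, Add(135, Rational(84, 5))) = Mul(-119, Rational(759, 5)) = Rational(-90321, 5)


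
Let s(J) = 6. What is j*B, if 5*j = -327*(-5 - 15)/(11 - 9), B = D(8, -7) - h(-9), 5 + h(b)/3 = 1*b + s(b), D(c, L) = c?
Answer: 20928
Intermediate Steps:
h(b) = 3 + 3*b (h(b) = -15 + 3*(1*b + 6) = -15 + 3*(b + 6) = -15 + 3*(6 + b) = -15 + (18 + 3*b) = 3 + 3*b)
B = 32 (B = 8 - (3 + 3*(-9)) = 8 - (3 - 27) = 8 - 1*(-24) = 8 + 24 = 32)
j = 654 (j = (-327*(-5 - 15)/(11 - 9))/5 = (-(-6540)/2)/5 = (-327*(-10))/5 = (1/5)*3270 = 654)
j*B = 654*32 = 20928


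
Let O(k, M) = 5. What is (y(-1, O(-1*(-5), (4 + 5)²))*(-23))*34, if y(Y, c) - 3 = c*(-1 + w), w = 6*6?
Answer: -139196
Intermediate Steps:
w = 36
y(Y, c) = 3 + 35*c (y(Y, c) = 3 + c*(-1 + 36) = 3 + c*35 = 3 + 35*c)
(y(-1, O(-1*(-5), (4 + 5)²))*(-23))*34 = ((3 + 35*5)*(-23))*34 = ((3 + 175)*(-23))*34 = (178*(-23))*34 = -4094*34 = -139196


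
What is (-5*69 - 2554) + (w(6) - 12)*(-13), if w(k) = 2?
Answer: -2769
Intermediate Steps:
(-5*69 - 2554) + (w(6) - 12)*(-13) = (-5*69 - 2554) + (2 - 12)*(-13) = (-345 - 2554) - 10*(-13) = -2899 + 130 = -2769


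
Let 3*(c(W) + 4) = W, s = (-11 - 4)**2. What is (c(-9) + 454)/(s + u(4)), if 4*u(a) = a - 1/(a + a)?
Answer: 14304/7231 ≈ 1.9781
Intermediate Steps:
s = 225 (s = (-15)**2 = 225)
u(a) = -1/(8*a) + a/4 (u(a) = (a - 1/(a + a))/4 = (a - 1/(2*a))/4 = -1/(8*a) + a/4)
c(W) = -4 + W/3
(c(-9) + 454)/(s + u(4)) = ((-4 + (1/3)*(-9)) + 454)/(225 + (-1/8/4 + (1/4)*4)) = ((-4 - 3) + 454)/(225 + (-1/8*1/4 + 1)) = (-7 + 454)/(225 + (-1/32 + 1)) = 447/(225 + 31/32) = 447/(7231/32) = 447*(32/7231) = 14304/7231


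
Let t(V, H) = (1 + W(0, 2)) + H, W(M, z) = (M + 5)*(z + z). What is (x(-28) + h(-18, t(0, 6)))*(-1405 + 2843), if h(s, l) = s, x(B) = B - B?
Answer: -25884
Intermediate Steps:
W(M, z) = 2*z*(5 + M) (W(M, z) = (5 + M)*(2*z) = 2*z*(5 + M))
x(B) = 0
t(V, H) = 21 + H (t(V, H) = (1 + 2*2*(5 + 0)) + H = (1 + 2*2*5) + H = (1 + 20) + H = 21 + H)
(x(-28) + h(-18, t(0, 6)))*(-1405 + 2843) = (0 - 18)*(-1405 + 2843) = -18*1438 = -25884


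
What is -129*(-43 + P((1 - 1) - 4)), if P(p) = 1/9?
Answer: 16598/3 ≈ 5532.7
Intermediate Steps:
P(p) = ⅑
-129*(-43 + P((1 - 1) - 4)) = -129*(-43 + ⅑) = -129*(-386/9) = 16598/3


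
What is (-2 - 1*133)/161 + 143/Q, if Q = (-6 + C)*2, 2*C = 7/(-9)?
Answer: -9684/805 ≈ -12.030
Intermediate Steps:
C = -7/18 (C = (7/(-9))/2 = (7*(-⅑))/2 = (½)*(-7/9) = -7/18 ≈ -0.38889)
Q = -115/9 (Q = (-6 - 7/18)*2 = -115/18*2 = -115/9 ≈ -12.778)
(-2 - 1*133)/161 + 143/Q = (-2 - 1*133)/161 + 143/(-115/9) = (-2 - 133)*(1/161) + 143*(-9/115) = -135*1/161 - 1287/115 = -135/161 - 1287/115 = -9684/805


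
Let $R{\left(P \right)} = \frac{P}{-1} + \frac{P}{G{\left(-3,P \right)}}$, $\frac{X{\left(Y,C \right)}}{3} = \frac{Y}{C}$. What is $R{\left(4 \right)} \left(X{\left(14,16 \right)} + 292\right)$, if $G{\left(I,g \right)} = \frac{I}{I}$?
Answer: $0$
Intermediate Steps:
$X{\left(Y,C \right)} = \frac{3 Y}{C}$ ($X{\left(Y,C \right)} = 3 \frac{Y}{C} = \frac{3 Y}{C}$)
$G{\left(I,g \right)} = 1$
$R{\left(P \right)} = 0$ ($R{\left(P \right)} = \frac{P}{-1} + \frac{P}{1} = P \left(-1\right) + P 1 = - P + P = 0$)
$R{\left(4 \right)} \left(X{\left(14,16 \right)} + 292\right) = 0 \left(3 \cdot 14 \cdot \frac{1}{16} + 292\right) = 0 \left(\frac{21}{8} + 292\right) = 0 \cdot \frac{2357}{8} = 0$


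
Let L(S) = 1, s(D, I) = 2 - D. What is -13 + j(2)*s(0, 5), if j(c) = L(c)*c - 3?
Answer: -15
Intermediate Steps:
j(c) = -3 + c (j(c) = 1*c - 3 = c - 3 = -3 + c)
-13 + j(2)*s(0, 5) = -13 + (-3 + 2)*(2 - 1*0) = -13 - (2 + 0) = -13 - 1*2 = -13 - 2 = -15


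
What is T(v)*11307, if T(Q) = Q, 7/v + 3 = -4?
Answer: -11307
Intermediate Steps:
v = -1 (v = 7/(-3 - 4) = 7/(-7) = 7*(-⅐) = -1)
T(v)*11307 = -1*11307 = -11307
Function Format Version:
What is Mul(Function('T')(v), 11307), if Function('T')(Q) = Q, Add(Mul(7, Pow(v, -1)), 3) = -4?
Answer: -11307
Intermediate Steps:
v = -1 (v = Mul(7, Pow(Add(-3, -4), -1)) = Mul(7, Pow(-7, -1)) = Mul(7, Rational(-1, 7)) = -1)
Mul(Function('T')(v), 11307) = Mul(-1, 11307) = -11307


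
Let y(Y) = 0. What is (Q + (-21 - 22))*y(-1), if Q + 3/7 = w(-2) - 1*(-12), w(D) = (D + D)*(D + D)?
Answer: 0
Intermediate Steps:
w(D) = 4*D**2 (w(D) = (2*D)*(2*D) = 4*D**2)
Q = 193/7 (Q = -3/7 + (4*(-2)**2 - 1*(-12)) = -3/7 + (4*4 + 12) = -3/7 + (16 + 12) = -3/7 + 28 = 193/7 ≈ 27.571)
(Q + (-21 - 22))*y(-1) = (193/7 + (-21 - 22))*0 = (193/7 - 43)*0 = -108/7*0 = 0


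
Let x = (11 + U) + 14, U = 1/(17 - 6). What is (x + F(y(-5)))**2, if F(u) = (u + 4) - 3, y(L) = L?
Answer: 53824/121 ≈ 444.83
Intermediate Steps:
F(u) = 1 + u (F(u) = (4 + u) - 3 = 1 + u)
U = 1/11 ≈ 0.090909
x = 276/11 (x = (11 + 1/11) + 14 = 122/11 + 14 = 276/11 ≈ 25.091)
(x + F(y(-5)))**2 = (276/11 + (1 - 5))**2 = (276/11 - 4)**2 = (232/11)**2 = 53824/121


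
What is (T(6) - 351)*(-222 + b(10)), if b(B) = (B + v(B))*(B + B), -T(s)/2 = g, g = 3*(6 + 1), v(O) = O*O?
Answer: -777354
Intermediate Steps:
v(O) = O²
g = 21 (g = 3*7 = 21)
T(s) = -42 (T(s) = -2*21 = -42)
b(B) = 2*B*(B + B²) (b(B) = (B + B²)*(B + B) = (B + B²)*(2*B) = 2*B*(B + B²))
(T(6) - 351)*(-222 + b(10)) = (-42 - 351)*(-222 + 2*10²*(1 + 10)) = -393*(-222 + 2*100*11) = -393*(-222 + 2200) = -393*1978 = -777354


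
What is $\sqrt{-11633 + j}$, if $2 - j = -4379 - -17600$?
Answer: $2 i \sqrt{6213} \approx 157.65 i$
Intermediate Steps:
$j = -13219$ ($j = 2 - \left(-4379 - -17600\right) = 2 - \left(-4379 + 17600\right) = 2 - 13221 = -13219$)
$\sqrt{-11633 + j} = \sqrt{-11633 - 13219} = \sqrt{-24852} = 2 i \sqrt{6213}$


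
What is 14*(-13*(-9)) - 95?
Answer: 1543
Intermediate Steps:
14*(-13*(-9)) - 95 = 14*117 - 95 = 1638 - 95 = 1543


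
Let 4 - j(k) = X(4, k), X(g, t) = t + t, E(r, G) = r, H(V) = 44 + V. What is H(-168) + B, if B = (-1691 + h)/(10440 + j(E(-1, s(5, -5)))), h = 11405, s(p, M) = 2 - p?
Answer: -214265/1741 ≈ -123.07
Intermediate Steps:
X(g, t) = 2*t
j(k) = 4 - 2*k
B = 1619/1741 (B = (-1691 + 11405)/(10440 + (4 - 2*(-1))) = 9714/(10440 + (4 + 2)) = 9714/(10440 + 6) = 9714/10446 = 9714*(1/10446) = 1619/1741 ≈ 0.92992)
H(-168) + B = (44 - 168) + 1619/1741 = -124 + 1619/1741 = -214265/1741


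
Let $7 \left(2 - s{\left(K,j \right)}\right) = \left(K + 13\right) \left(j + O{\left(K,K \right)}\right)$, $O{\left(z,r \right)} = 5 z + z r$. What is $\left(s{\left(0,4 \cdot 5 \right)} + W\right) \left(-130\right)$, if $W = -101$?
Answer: $\frac{123890}{7} \approx 17699.0$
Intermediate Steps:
$O{\left(z,r \right)} = 5 z + r z$
$s{\left(K,j \right)} = 2 - \frac{\left(13 + K\right) \left(j + K \left(5 + K\right)\right)}{7}$ ($s{\left(K,j \right)} = 2 - \frac{\left(K + 13\right) \left(j + K \left(5 + K\right)\right)}{7} = 2 - \frac{\left(13 + K\right) \left(j + K \left(5 + K\right)\right)}{7}$)
$\left(s{\left(0,4 \cdot 5 \right)} + W\right) \left(-130\right) = \left(\left(2 - 0 - \frac{18 \cdot 0^{2}}{7} - \frac{13 \cdot 4 \cdot 5}{7} - \frac{0^{3}}{7} - 0 \cdot 4 \cdot 5\right) - 101\right) \left(-130\right) = \left(\left(2 + 0 - 0 - \frac{260}{7} - 0 - 0 \cdot 20\right) - 101\right) \left(-130\right) = \left(\left(2 + 0 + 0 - \frac{260}{7} + 0 + 0\right) - 101\right) \left(-130\right) = \left(- \frac{246}{7} - 101\right) \left(-130\right) = \left(- \frac{953}{7}\right) \left(-130\right) = \frac{123890}{7}$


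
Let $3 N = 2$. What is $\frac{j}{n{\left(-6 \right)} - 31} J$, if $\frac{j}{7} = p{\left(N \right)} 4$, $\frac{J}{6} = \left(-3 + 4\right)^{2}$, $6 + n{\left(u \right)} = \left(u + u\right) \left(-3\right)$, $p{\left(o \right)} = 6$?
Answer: $-1008$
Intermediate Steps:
$N = \frac{2}{3}$ ($N = \frac{1}{3} \cdot 2 = \frac{2}{3} \approx 0.66667$)
$n{\left(u \right)} = -6 - 6 u$ ($n{\left(u \right)} = -6 + \left(u + u\right) \left(-3\right) = -6 + 2 u \left(-3\right) = -6 - 6 u$)
$J = 6$ ($J = 6 \left(-3 + 4\right)^{2} = 6 \cdot 1^{2} = 6 \cdot 1 = 6$)
$j = 168$ ($j = 7 \cdot 6 \cdot 4 = 7 \cdot 24 = 168$)
$\frac{j}{n{\left(-6 \right)} - 31} J = \frac{168}{\left(-6 - -36\right) - 31} \cdot 6 = \frac{168}{\left(-6 + 36\right) - 31} \cdot 6 = \frac{168}{30 - 31} \cdot 6 = \frac{168}{-1} \cdot 6 = 168 \left(-1\right) 6 = \left(-168\right) 6 = -1008$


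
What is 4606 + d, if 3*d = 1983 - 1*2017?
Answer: 13784/3 ≈ 4594.7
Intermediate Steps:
d = -34/3 (d = (1983 - 1*2017)/3 = (1983 - 2017)/3 = (1/3)*(-34) = -34/3 ≈ -11.333)
4606 + d = 4606 - 34/3 = 13784/3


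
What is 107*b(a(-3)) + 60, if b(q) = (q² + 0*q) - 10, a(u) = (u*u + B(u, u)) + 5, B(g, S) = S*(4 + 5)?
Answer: 17073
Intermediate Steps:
B(g, S) = 9*S (B(g, S) = S*9 = 9*S)
a(u) = 5 + u² + 9*u (a(u) = (u*u + 9*u) + 5 = (u² + 9*u) + 5 = 5 + u² + 9*u)
b(q) = -10 + q² (b(q) = (q² + 0) - 10 = q² - 10 = -10 + q²)
107*b(a(-3)) + 60 = 107*(-10 + (5 + (-3)² + 9*(-3))²) + 60 = 107*(-10 + (5 + 9 - 27)²) + 60 = 107*(-10 + (-13)²) + 60 = 107*(-10 + 169) + 60 = 107*159 + 60 = 17013 + 60 = 17073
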